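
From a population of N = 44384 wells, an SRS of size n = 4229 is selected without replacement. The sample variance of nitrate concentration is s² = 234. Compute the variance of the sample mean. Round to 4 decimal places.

0.0501

Under SRS without replacement, Var(ȳ) = (1 − f)·s²/n with f = n/N = 4229/44384 = 0.09528208.
Var(ȳ) = (1 − 0.09528208)·234/4229 = 0.90471792·0.05533223 = 0.05006006.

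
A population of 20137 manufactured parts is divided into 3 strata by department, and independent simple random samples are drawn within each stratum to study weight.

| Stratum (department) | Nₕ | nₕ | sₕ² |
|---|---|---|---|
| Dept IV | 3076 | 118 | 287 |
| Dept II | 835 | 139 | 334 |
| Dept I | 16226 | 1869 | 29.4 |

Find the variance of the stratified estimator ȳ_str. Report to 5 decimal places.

Var(ȳ_str) = Σₕ Wₕ²(1 − fₕ)sₕ²/nₕ with Wₕ = Nₕ/N, N = 20137.
Dept IV: Wₕ = 0.15275364; term = 0.15275364²·(1 − 0.03836151)·287/118 = 0.054575139.
Dept II: Wₕ = 0.04146596; term = 0.04146596²·(1 − 0.16646707)·334/139 = 0.0034437994.
Dept I: Wₕ = 0.80578040; term = 0.80578040²·(1 − 0.11518550)·29.4/1869 = 0.0090369871.
Sum = 0.067055926.

0.06706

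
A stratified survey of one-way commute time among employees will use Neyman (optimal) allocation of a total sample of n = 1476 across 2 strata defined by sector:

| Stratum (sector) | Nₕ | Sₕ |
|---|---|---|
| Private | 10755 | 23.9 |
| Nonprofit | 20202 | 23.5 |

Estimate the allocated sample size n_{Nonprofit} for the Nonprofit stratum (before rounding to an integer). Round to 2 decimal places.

957.55

Neyman allocation: nₕ = n·NₕSₕ / Σⱼ NⱼSⱼ.
Σ NⱼSⱼ = 10755·23.9 + 20202·23.5 = 731791.5.
n_{Nonprofit} = 1476·20202·23.5 / 731791.5 = 957.55.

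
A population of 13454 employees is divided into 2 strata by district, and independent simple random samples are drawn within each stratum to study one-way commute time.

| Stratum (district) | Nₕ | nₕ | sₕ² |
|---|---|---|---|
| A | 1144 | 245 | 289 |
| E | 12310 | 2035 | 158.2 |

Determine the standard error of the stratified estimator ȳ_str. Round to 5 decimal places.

0.24703

Var(ȳ_str) = Σₕ Wₕ²(1 − fₕ)sₕ²/nₕ with Wₕ = Nₕ/N, N = 13454.
A: Wₕ = 0.08503047; term = 0.08503047²·(1 − 0.21416084)·289/245 = 0.0067021575.
E: Wₕ = 0.91496953; term = 0.91496953²·(1 − 0.16531275)·158.2/2035 = 0.054322419.
Sum = 0.061024577.
SE = √(0.061024577) = 0.24703.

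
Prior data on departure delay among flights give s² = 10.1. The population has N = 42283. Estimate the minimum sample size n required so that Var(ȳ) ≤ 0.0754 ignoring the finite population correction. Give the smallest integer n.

Without fpc, n₀ = s²/D = 10.1/0.0754 = 133.9523.
Rounding up, n = 134.

134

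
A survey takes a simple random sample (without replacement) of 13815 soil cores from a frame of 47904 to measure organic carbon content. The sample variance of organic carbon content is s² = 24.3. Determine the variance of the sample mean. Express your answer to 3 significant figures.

0.00125

Under SRS without replacement, Var(ȳ) = (1 − f)·s²/n with f = n/N = 13815/47904 = 0.28838928.
Var(ȳ) = (1 − 0.28838928)·24.3/13815 = 0.71161072·0.0017589577 = 0.0012516931.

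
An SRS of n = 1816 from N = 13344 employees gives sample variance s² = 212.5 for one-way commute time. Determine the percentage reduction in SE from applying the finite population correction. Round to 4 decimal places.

7.0533

f = n/N = 1816/13344 = 0.13609113.
SE_no-fpc = √(s²/n) = 0.34207516; SE_fpc = √((1−f)s²/n) = 0.31794757.
Ratio = √(1−f) = 0.92946698. Reduction = 100·(1 − 0.92946698) = 7.0533%.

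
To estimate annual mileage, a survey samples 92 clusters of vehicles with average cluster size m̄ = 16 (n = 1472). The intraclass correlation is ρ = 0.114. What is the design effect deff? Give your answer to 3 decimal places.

deff = 1 + (16 − 1)·0.114 = 1 + 1.71 = 2.71.

2.710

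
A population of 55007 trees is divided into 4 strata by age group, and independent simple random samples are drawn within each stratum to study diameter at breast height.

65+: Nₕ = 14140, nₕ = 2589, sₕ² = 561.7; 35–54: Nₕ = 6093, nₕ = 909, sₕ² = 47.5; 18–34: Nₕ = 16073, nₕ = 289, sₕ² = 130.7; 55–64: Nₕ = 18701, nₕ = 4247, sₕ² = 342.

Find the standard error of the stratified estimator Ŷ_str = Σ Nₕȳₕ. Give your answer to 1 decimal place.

Var(Ŷ_str) = Σₕ Nₕ²(1 − fₕ)sₕ²/nₕ.
65+: 14140²·(1 − 2589/14140)·561.7/2589 = 3.5435729 × 10^7.
35–54: 6093²·(1 − 909/6093)·47.5/909 = 1.6505394 × 10^6.
18–34: 16073²·(1 − 289/16073)·130.7/289 = 1.147339 × 10^8.
55–64: 18701²·(1 − 4247/18701)·342/4247 = 2.1766907 × 10^7.
Sum = 1.7358708 × 10^8.
SE = √(1.7358708 × 10^8) = 13175.2.

13175.2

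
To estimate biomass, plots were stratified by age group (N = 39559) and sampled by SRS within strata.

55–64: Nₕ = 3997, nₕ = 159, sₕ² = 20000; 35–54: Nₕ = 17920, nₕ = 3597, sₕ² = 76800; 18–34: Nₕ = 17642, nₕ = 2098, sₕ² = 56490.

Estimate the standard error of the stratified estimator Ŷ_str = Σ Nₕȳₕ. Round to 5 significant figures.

Var(Ŷ_str) = Σₕ Nₕ²(1 − fₕ)sₕ²/nₕ.
55–64: 3997²·(1 − 159/3997)·20000/159 = 1.9296209 × 10^9.
35–54: 17920²·(1 − 3597/17920)·76800/3597 = 5.4801542 × 10^9.
18–34: 17642²·(1 − 2098/17642)·56490/2098 = 7.3837451 × 10^9.
Sum = 1.479352 × 10^10.
SE = √(1.479352 × 10^10) = 121630.

121630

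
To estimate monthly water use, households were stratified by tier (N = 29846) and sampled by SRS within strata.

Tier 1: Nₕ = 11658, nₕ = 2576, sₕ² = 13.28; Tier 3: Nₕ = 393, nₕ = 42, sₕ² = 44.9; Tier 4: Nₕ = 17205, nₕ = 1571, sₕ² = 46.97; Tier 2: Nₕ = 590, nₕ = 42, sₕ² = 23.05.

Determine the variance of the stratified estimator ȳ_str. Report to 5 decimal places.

0.01001

Var(ȳ_str) = Σₕ Wₕ²(1 − fₕ)sₕ²/nₕ with Wₕ = Nₕ/N, N = 29846.
Tier 1: Wₕ = 0.39060511; term = 0.39060511²·(1 − 0.22096414)·13.28/2576 = 6.1275307 × 10^-4.
Tier 3: Wₕ = 0.01316759; term = 0.01316759²·(1 − 0.10687023)·44.9/42 = 1.6554819 × 10^-4.
Tier 4: Wₕ = 0.57645916; term = 0.57645916²·(1 − 0.09131067)·46.97/1571 = 0.009028111.
Tier 2: Wₕ = 0.01976814; term = 0.01976814²·(1 − 0.07118644)·23.05/42 = 1.9919661 × 10^-4.
Sum = 0.010005609.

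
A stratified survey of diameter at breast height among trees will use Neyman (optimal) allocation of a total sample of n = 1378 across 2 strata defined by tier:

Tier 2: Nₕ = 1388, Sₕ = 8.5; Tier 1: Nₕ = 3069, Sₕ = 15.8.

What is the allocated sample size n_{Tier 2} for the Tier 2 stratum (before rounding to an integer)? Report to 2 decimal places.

269.67

Neyman allocation: nₕ = n·NₕSₕ / Σⱼ NⱼSⱼ.
Σ NⱼSⱼ = 1388·8.5 + 3069·15.8 = 60288.2.
n_{Tier 2} = 1378·1388·8.5 / 60288.2 = 269.67.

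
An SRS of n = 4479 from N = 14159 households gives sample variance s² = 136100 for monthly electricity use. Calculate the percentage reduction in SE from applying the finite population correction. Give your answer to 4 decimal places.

17.3160

f = n/N = 4479/14159 = 0.31633590.
SE_no-fpc = √(s²/n) = 5.5123722; SE_fpc = √((1−f)s²/n) = 4.5578489.
Ratio = √(1−f) = 0.82683983. Reduction = 100·(1 − 0.82683983) = 17.3160%.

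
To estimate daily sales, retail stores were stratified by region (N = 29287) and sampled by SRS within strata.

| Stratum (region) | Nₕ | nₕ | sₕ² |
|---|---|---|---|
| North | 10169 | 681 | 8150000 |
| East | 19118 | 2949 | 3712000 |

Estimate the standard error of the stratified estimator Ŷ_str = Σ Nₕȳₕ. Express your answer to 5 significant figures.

Var(Ŷ_str) = Σₕ Nₕ²(1 − fₕ)sₕ²/nₕ.
North: 10169²·(1 − 681/10169)·8150000/681 = 1.1546847 × 10^12.
East: 19118²·(1 − 2949/19118)·3712000/2949 = 3.8909783 × 10^11.
Sum = 1.5437825 × 10^12.
SE = √(1.5437825 × 10^12) = 1.2425 × 10^6.

1.2425 × 10^6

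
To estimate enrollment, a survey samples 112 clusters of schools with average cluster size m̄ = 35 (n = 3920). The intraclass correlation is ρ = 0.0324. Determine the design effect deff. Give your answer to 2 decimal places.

2.10

deff = 1 + (35 − 1)·0.0324 = 1 + 1.1016 = 2.1016.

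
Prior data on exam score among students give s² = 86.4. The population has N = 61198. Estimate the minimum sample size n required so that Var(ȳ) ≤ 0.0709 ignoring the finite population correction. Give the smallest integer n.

1219

Without fpc, n₀ = s²/D = 86.4/0.0709 = 1218.6178.
Rounding up, n = 1219.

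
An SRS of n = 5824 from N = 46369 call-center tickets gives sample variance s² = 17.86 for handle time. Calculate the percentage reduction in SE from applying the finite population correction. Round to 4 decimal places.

6.4907

f = n/N = 5824/46369 = 0.12560116.
SE_no-fpc = √(s²/n) = 0.055377079; SE_fpc = √((1−f)s²/n) = 0.051782717.
Ratio = √(1−f) = 0.93509296. Reduction = 100·(1 − 0.93509296) = 6.4907%.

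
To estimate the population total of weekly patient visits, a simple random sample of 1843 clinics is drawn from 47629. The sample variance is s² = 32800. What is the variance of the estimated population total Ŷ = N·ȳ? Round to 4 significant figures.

3.881 × 10^10

Var(Ŷ) = N²·Var(ȳ) = N²·(1 − n/N)·s²/n.
f = 1843/47629 = 0.03869491; Var(ȳ) = 0.96130509·32800/1843 = 17.108414.
Var(Ŷ) = 47629² · 17.108414 = 3.8810807 × 10^10.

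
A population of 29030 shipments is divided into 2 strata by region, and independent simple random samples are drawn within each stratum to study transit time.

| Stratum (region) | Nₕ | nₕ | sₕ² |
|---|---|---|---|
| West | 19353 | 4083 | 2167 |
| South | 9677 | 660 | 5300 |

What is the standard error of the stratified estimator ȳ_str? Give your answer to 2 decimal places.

1.01

Var(ȳ_str) = Σₕ Wₕ²(1 − fₕ)sₕ²/nₕ with Wₕ = Nₕ/N, N = 29030.
West: Wₕ = 0.66665518; term = 0.66665518²·(1 − 0.21097504)·2167/4083 = 0.18611132.
South: Wₕ = 0.33334482; term = 0.33334482²·(1 − 0.06820296)·5300/660 = 0.83145868.
Sum = 1.01757.
SE = √(1.01757) = 1.01.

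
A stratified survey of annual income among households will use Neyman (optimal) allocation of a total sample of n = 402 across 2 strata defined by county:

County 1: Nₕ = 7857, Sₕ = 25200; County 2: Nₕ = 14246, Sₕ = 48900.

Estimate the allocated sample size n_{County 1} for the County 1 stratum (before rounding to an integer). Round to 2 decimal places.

88.97

Neyman allocation: nₕ = n·NₕSₕ / Σⱼ NⱼSⱼ.
Σ NⱼSⱼ = 7857·25200 + 14246·48900 = 8.946258 × 10^8.
n_{County 1} = 402·7857·25200 / (8.946258 × 10^8) = 88.97.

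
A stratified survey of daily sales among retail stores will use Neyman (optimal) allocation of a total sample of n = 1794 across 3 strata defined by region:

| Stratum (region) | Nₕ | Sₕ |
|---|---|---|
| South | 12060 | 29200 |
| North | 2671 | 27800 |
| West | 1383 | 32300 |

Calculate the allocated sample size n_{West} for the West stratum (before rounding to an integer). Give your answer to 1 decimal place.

170.1

Neyman allocation: nₕ = n·NₕSₕ / Σⱼ NⱼSⱼ.
Σ NⱼSⱼ = 12060·29200 + 2671·27800 + 1383·32300 = 4.710767 × 10^8.
n_{West} = 1794·1383·32300 / (4.710767 × 10^8) = 170.1.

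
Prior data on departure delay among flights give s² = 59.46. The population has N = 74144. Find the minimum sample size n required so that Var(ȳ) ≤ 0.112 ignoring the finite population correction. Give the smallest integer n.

Without fpc, n₀ = s²/D = 59.46/0.112 = 530.8929.
Rounding up, n = 531.

531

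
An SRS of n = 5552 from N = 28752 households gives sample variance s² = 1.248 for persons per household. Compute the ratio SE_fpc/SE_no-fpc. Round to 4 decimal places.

0.8983

f = n/N = 5552/28752 = 0.19309961.
SE_no-fpc = √(s²/n) = 0.014992794; SE_fpc = √((1−f)s²/n) = 0.013467672.
Ratio = √(1−f) = 0.89827634.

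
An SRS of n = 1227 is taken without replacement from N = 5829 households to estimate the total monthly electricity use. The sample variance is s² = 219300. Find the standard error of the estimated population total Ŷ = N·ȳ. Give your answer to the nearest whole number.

Var(Ŷ) = N²·Var(ȳ) = N²·(1 − n/N)·s²/n.
f = 1227/5829 = 0.21049923; Var(ȳ) = 0.78950077·219300/1227 = 141.10637.
Var(Ŷ) = 5829² · 141.10637 = 4.7944051 × 10^9.
SE(Ŷ) = √(4.7944051 × 10^9) = 69242.

69242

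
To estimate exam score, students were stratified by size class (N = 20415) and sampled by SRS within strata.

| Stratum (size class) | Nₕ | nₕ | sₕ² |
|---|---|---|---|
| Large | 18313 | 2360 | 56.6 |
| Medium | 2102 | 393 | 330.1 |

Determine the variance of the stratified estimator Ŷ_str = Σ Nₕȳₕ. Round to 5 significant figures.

Var(Ŷ_str) = Σₕ Nₕ²(1 − fₕ)sₕ²/nₕ.
Large: 18313²·(1 − 2360/18313)·56.6/2360 = 7.0065833 × 10^6.
Medium: 2102²·(1 − 393/2102)·330.1/393 = 3.0173643 × 10^6.
Sum = 1.0023948 × 10^7.

1.0024 × 10^7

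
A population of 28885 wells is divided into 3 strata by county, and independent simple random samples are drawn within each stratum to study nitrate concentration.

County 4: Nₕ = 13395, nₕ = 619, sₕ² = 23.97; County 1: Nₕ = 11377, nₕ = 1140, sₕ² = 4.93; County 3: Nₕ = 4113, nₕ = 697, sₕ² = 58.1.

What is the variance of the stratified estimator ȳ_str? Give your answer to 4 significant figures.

0.009950

Var(ȳ_str) = Σₕ Wₕ²(1 − fₕ)sₕ²/nₕ with Wₕ = Nₕ/N, N = 28885.
County 4: Wₕ = 0.46373550; term = 0.46373550²·(1 − 0.04621127)·23.97/619 = 0.0079427385.
County 1: Wₕ = 0.39387225; term = 0.39387225²·(1 − 0.10020216)·4.93/1140 = 6.0366749 × 10^-4.
County 3: Wₕ = 0.14239225; term = 0.14239225²·(1 − 0.16946268)·58.1/697 = 0.0014037029.
Sum = 0.0099501089.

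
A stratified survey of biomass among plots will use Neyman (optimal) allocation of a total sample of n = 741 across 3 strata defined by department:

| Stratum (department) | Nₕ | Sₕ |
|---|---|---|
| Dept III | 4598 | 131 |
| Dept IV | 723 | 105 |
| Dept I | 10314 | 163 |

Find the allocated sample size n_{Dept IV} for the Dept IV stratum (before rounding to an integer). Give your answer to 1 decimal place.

Neyman allocation: nₕ = n·NₕSₕ / Σⱼ NⱼSⱼ.
Σ NⱼSⱼ = 4598·131 + 723·105 + 10314·163 = 2.359435 × 10^6.
n_{Dept IV} = 741·723·105 / (2.359435 × 10^6) = 23.8.

23.8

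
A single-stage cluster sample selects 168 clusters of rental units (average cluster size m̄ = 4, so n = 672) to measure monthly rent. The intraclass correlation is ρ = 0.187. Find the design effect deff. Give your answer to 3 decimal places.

deff = 1 + (4 − 1)·0.187 = 1 + 0.561 = 1.561.

1.561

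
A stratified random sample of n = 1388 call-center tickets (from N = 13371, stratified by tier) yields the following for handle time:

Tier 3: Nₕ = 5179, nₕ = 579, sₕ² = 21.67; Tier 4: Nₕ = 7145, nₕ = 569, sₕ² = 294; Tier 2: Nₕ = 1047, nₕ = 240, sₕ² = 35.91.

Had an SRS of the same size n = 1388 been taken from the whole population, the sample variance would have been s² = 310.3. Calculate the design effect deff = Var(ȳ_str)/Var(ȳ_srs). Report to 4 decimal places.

Var(ȳ_str) = Σ Wₕ²(1−fₕ)sₕ²/nₕ with Wₕ = Nₕ/13371:
  Tier 3: (5179/13371)²·(1−579/5179)·21.67/579 = 0.0049871946
  Tier 4: (7145/13371)²·(1−569/7145)·294/569 = 0.13579111
  Tier 2: (1047/13371)²·(1−240/1047)·35.91/240 = 7.0712567 × 10^-4
  → Var(ȳ_str) = 0.14148543.
Var(ȳ_srs) = (1 − 1388/13371)·310.3/1388 = 0.20035214.
deff = 0.14148543 / 0.20035214 = 0.7062.

0.7062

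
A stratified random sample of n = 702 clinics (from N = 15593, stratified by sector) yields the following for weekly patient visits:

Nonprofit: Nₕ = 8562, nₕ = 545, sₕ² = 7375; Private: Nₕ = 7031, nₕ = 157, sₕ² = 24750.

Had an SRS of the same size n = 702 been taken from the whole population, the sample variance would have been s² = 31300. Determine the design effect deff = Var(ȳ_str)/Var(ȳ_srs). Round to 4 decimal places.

0.8257

Var(ȳ_str) = Σ Wₕ²(1−fₕ)sₕ²/nₕ with Wₕ = Nₕ/15593:
  Nonprofit: (8562/15593)²·(1−545/8562)·7375/545 = 3.8202631
  Private: (7031/15593)²·(1−157/7031)·24750/157 = 31.335947
  → Var(ȳ_str) = 35.15621.
Var(ȳ_srs) = (1 − 702/15593)·31300/702 = 42.579584.
deff = 35.15621 / 42.579584 = 0.8257.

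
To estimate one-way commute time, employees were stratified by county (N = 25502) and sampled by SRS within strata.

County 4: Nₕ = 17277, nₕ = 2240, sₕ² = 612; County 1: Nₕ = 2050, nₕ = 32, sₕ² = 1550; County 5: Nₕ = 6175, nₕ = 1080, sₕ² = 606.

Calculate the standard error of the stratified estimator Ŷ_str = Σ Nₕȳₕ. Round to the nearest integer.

Var(Ŷ_str) = Σₕ Nₕ²(1 − fₕ)sₕ²/nₕ.
County 4: 17277²·(1 − 2240/17277)·612/2240 = 7.09795 × 10^7.
County 1: 2050²·(1 − 32/2050)·1550/32 = 2.0038109 × 10^8.
County 5: 6175²·(1 − 1080/6175)·606/1080 = 1.7653467 × 10^7.
Sum = 2.8901406 × 10^8.
SE = √(2.8901406 × 10^8) = 17000.

17000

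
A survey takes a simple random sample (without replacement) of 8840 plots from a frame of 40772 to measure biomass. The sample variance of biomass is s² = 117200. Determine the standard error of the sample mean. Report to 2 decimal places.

Under SRS without replacement, Var(ȳ) = (1 − f)·s²/n with f = n/N = 8840/40772 = 0.21681546.
Var(ȳ) = (1 − 0.21681546)·117200/8840 = 0.78318454·13.257919 = 10.383397.
SE(ȳ) = √(10.383397) = 3.22.

3.22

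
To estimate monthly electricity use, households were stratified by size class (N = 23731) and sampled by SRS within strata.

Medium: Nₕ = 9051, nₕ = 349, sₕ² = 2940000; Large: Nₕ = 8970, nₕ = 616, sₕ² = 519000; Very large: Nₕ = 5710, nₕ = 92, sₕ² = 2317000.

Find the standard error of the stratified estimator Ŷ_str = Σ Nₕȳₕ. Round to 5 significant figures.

1.2388 × 10^6

Var(Ŷ_str) = Σₕ Nₕ²(1 − fₕ)sₕ²/nₕ.
Medium: 9051²·(1 − 349/9051)·2940000/349 = 6.6349484 × 10^11.
Large: 8970²·(1 − 616/8970)·519000/616 = 6.3135491 × 10^10.
Very large: 5710²·(1 − 92/5710)·2317000/92 = 8.078971 × 10^11.
Sum = 1.5345274 × 10^12.
SE = √(1.5345274 × 10^12) = 1.2388 × 10^6.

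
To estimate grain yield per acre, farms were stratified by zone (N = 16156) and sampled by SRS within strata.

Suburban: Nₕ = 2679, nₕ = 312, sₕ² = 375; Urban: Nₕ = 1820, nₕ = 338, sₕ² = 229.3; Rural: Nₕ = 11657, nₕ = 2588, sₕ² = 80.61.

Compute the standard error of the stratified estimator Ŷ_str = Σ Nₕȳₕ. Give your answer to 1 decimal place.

3569.9

Var(Ŷ_str) = Σₕ Nₕ²(1 − fₕ)sₕ²/nₕ.
Suburban: 2679²·(1 − 312/2679)·375/312 = 7.6216262 × 10^6.
Urban: 1820²·(1 − 338/1820)·229.3/338 = 1.829814 × 10^6.
Rural: 11657²·(1 − 2588/11657)·80.61/2588 = 3.2928417 × 10^6.
Sum = 1.2744282 × 10^7.
SE = √(1.2744282 × 10^7) = 3569.9.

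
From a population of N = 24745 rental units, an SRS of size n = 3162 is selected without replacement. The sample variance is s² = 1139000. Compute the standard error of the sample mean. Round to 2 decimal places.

17.73

Under SRS without replacement, Var(ȳ) = (1 − f)·s²/n with f = n/N = 3162/24745 = 0.12778339.
Var(ȳ) = (1 − 0.12778339)·1139000/3162 = 0.87221661·360.21505 = 314.18555.
SE(ȳ) = √(314.18555) = 17.73.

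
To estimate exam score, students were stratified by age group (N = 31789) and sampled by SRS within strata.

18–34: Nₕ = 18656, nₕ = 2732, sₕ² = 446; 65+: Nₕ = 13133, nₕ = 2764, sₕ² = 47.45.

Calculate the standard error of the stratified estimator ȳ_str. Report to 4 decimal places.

Var(ȳ_str) = Σₕ Wₕ²(1 − fₕ)sₕ²/nₕ with Wₕ = Nₕ/N, N = 31789.
18–34: Wₕ = 0.58686967; term = 0.58686967²·(1 − 0.14644082)·446/2732 = 0.047992252.
65+: Wₕ = 0.41313033; term = 0.41313033²·(1 − 0.21046219)·47.45/2764 = 0.0023133709.
Sum = 0.050305623.
SE = √(0.050305623) = 0.2243.

0.2243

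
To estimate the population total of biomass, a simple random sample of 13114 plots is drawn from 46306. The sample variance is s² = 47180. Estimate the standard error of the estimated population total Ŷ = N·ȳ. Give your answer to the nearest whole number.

74361

Var(Ŷ) = N²·Var(ȳ) = N²·(1 − n/N)·s²/n.
f = 13114/46306 = 0.28320304; Var(ȳ) = 0.71679696·47180/13114 = 2.5788074.
Var(Ŷ) = 46306² · 2.5788074 = 5.5295965 × 10^9.
SE(Ŷ) = √(5.5295965 × 10^9) = 74361.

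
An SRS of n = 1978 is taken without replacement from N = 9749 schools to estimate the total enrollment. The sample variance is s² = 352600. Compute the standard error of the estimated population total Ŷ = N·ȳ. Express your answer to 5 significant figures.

116210

Var(Ŷ) = N²·Var(ȳ) = N²·(1 − n/N)·s²/n.
f = 1978/9749 = 0.20289260; Var(ȳ) = 0.79710740·352600/1978 = 142.09306.
Var(Ŷ) = 9749² · 142.09306 = 1.3504951 × 10^10.
SE(Ŷ) = √(1.3504951 × 10^10) = 116210.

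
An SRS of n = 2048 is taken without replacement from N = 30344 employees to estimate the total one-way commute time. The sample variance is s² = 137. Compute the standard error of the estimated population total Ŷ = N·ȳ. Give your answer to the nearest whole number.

Var(Ŷ) = N²·Var(ȳ) = N²·(1 − n/N)·s²/n.
f = 2048/30344 = 0.06749275; Var(ȳ) = 0.93250725·137/2048 = 0.062379635.
Var(Ŷ) = 30344² · 0.062379635 = 5.7436569 × 10^7.
SE(Ŷ) = √(5.7436569 × 10^7) = 7579.

7579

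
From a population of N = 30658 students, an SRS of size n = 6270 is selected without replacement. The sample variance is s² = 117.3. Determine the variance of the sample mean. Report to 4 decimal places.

Under SRS without replacement, Var(ȳ) = (1 − f)·s²/n with f = n/N = 6270/30658 = 0.20451432.
Var(ȳ) = (1 − 0.20451432)·117.3/6270 = 0.79548568·0.018708134 = 0.014882053.

0.0149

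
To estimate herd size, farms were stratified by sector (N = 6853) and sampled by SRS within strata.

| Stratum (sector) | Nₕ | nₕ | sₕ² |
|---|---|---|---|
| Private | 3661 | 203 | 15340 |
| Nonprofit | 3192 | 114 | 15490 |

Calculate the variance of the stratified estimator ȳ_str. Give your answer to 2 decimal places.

Var(ȳ_str) = Σₕ Wₕ²(1 − fₕ)sₕ²/nₕ with Wₕ = Nₕ/N, N = 6853.
Private: Wₕ = 0.53421859; term = 0.53421859²·(1 − 0.05544933)·15340/203 = 20.370073.
Nonprofit: Wₕ = 0.46578141; term = 0.46578141²·(1 − 0.03571429)·15490/114 = 28.426056.
Sum = 48.796129.

48.80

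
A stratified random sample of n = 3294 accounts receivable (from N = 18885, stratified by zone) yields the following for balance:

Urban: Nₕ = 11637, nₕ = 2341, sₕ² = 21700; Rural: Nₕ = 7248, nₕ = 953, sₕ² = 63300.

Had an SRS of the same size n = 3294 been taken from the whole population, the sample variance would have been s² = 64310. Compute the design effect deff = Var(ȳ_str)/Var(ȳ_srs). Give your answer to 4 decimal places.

Var(ȳ_str) = Σ Wₕ²(1−fₕ)sₕ²/nₕ with Wₕ = Nₕ/18885:
  Urban: (11637/18885)²·(1−2341/11637)·21700/2341 = 2.8116515
  Rural: (7248/18885)²·(1−953/7248)·63300/953 = 8.4974917
  → Var(ȳ_str) = 11.309143.
Var(ȳ_srs) = (1 − 3294/18885)·64310/3294 = 16.118028.
deff = 11.309143 / 16.118028 = 0.7016.

0.7016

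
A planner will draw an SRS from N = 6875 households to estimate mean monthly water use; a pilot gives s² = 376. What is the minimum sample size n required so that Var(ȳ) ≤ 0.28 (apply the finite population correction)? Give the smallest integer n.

Without fpc, n₀ = s²/D = 376/0.28 = 1342.8571.
With fpc, (1 − n/N)·s²/n ≤ D requires n ≥ n₀/(1 + n₀/N) = 1342.8571/(1 + 1342.8571/6875) = 1123.4246.
Rounding up, n = 1124.

1124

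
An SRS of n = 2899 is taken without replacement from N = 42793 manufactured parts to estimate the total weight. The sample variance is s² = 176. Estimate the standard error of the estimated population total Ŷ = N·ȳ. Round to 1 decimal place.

Var(Ŷ) = N²·Var(ȳ) = N²·(1 − n/N)·s²/n.
f = 2899/42793 = 0.06774472; Var(ȳ) = 0.93225528·176/2899 = 0.056597768.
Var(Ŷ) = 42793² · 0.056597768 = 1.0364414 × 10^8.
SE(Ŷ) = √(1.0364414 × 10^8) = 10180.6.

10180.6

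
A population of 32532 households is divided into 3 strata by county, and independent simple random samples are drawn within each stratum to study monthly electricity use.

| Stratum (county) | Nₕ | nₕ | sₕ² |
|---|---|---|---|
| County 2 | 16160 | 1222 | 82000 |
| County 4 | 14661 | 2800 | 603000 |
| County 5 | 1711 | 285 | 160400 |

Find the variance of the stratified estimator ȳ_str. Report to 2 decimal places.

Var(ȳ_str) = Σₕ Wₕ²(1 − fₕ)sₕ²/nₕ with Wₕ = Nₕ/N, N = 32532.
County 2: Wₕ = 0.49674167; term = 0.49674167²·(1 − 0.07561881)·82000/1222 = 15.305761.
County 4: Wₕ = 0.45066396; term = 0.45066396²·(1 − 0.19098288)·603000/2800 = 35.385281.
County 5: Wₕ = 0.05259437; term = 0.05259437²·(1 − 0.16656926)·160400/285 = 1.2975004.
Sum = 51.988542.

51.99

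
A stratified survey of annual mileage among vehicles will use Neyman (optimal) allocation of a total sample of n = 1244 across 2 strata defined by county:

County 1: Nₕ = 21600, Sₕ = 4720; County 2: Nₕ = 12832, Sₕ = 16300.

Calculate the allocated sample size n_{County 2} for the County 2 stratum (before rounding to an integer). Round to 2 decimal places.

836.34

Neyman allocation: nₕ = n·NₕSₕ / Σⱼ NⱼSⱼ.
Σ NⱼSⱼ = 21600·4720 + 12832·16300 = 3.111136 × 10^8.
n_{County 2} = 1244·12832·16300 / (3.111136 × 10^8) = 836.34.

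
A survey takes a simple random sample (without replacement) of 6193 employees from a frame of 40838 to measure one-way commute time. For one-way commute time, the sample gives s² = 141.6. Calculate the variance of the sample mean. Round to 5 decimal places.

Under SRS without replacement, Var(ȳ) = (1 − f)·s²/n with f = n/N = 6193/40838 = 0.15164797.
Var(ȳ) = (1 − 0.15164797)·141.6/6193 = 0.84835203·0.022864524 = 0.019397166.

0.01940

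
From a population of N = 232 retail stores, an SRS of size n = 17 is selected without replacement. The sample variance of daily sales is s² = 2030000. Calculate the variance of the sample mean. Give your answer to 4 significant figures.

Under SRS without replacement, Var(ȳ) = (1 − f)·s²/n with f = n/N = 17/232 = 0.07327586.
Var(ȳ) = (1 − 0.07327586)·2030000/17 = 0.92672414·119411.76 = 110661.76.

110700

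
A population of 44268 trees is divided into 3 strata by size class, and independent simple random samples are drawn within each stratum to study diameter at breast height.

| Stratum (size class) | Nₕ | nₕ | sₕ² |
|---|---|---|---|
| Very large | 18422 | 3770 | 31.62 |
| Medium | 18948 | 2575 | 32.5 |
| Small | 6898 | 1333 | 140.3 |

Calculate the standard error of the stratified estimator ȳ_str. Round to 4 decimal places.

0.0722

Var(ȳ_str) = Σₕ Wₕ²(1 − fₕ)sₕ²/nₕ with Wₕ = Nₕ/N, N = 44268.
Very large: Wₕ = 0.41614710; term = 0.41614710²·(1 − 0.20464662)·31.62/3770 = 0.0011552458.
Medium: Wₕ = 0.42802928; term = 0.42802928²·(1 − 0.13589825)·32.5/2575 = 0.0019981034.
Small: Wₕ = 0.15582362; term = 0.15582362²·(1 − 0.19324442)·140.3/1333 = 0.0020617504.
Sum = 0.0052150996.
SE = √(0.0052150996) = 0.0722.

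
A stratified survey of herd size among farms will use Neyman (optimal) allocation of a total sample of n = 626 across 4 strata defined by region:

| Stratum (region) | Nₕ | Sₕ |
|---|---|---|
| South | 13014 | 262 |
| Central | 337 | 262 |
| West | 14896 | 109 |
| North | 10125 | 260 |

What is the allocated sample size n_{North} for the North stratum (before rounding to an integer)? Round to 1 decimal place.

212.5

Neyman allocation: nₕ = n·NₕSₕ / Σⱼ NⱼSⱼ.
Σ NⱼSⱼ = 13014·262 + 337·262 + 14896·109 + 10125·260 = 7.754126 × 10^6.
n_{North} = 626·10125·260 / (7.754126 × 10^6) = 212.5.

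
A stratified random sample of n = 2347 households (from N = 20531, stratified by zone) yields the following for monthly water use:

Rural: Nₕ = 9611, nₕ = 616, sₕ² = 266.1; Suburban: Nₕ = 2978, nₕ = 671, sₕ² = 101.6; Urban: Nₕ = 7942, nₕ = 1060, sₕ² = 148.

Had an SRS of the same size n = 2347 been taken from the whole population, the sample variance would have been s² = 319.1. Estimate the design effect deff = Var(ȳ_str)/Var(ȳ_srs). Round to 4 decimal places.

Var(ȳ_str) = Σ Wₕ²(1−fₕ)sₕ²/nₕ with Wₕ = Nₕ/20531:
  Rural: (9611/20531)²·(1−616/9611)·266.1/616 = 0.088595916
  Suburban: (2978/20531)²·(1−671/2978)·101.6/671 = 0.0024678756
  Urban: (7942/20531)²·(1−1060/7942)·148/1060 = 0.018104236
  → Var(ȳ_str) = 0.10916803.
Var(ȳ_srs) = (1 − 2347/20531)·319.1/2347 = 0.12041845.
deff = 0.10916803 / 0.12041845 = 0.9066.

0.9066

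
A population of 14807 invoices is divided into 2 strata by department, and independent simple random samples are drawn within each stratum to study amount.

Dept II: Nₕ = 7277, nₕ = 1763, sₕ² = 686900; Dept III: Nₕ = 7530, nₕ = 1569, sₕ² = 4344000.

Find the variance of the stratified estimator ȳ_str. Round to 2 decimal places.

638.13

Var(ȳ_str) = Σₕ Wₕ²(1 − fₕ)sₕ²/nₕ with Wₕ = Nₕ/N, N = 14807.
Dept II: Wₕ = 0.49145674; term = 0.49145674²·(1 − 0.24227017)·686900/1763 = 71.306019.
Dept III: Wₕ = 0.50854326; term = 0.50854326²·(1 − 0.20836653)·4344000/1569 = 566.82216.
Sum = 638.12818.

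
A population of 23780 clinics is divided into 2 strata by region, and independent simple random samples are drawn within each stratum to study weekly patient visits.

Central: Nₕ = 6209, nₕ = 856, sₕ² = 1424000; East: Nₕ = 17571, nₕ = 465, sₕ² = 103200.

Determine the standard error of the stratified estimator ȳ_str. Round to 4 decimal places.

14.6881

Var(ȳ_str) = Σₕ Wₕ²(1 − fₕ)sₕ²/nₕ with Wₕ = Nₕ/N, N = 23780.
Central: Wₕ = 0.26110177; term = 0.26110177²·(1 − 0.13786439)·1424000/856 = 97.775811.
East: Wₕ = 0.73889823; term = 0.73889823²·(1 − 0.02646406)·103200/465 = 117.96359.
Sum = 215.7394.
SE = √(215.7394) = 14.6881.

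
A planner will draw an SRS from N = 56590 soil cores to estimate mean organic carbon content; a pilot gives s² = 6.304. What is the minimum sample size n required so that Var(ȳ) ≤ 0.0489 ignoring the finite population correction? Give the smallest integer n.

Without fpc, n₀ = s²/D = 6.304/0.0489 = 128.9162.
Rounding up, n = 129.

129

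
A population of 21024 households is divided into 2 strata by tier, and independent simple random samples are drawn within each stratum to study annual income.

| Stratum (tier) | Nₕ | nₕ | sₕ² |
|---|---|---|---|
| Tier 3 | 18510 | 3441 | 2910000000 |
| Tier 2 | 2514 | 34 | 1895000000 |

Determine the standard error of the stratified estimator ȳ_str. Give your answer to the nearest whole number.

1149

Var(ȳ_str) = Σₕ Wₕ²(1 − fₕ)sₕ²/nₕ with Wₕ = Nₕ/N, N = 21024.
Tier 3: Wₕ = 0.88042237; term = 0.88042237²·(1 − 0.18589951)·2910000000/3441 = 533664.69.
Tier 2: Wₕ = 0.11957763; term = 0.11957763²·(1 − 0.01352426)·1895000000/34 = 786170.16.
Sum = 1.3198349 × 10^6.
SE = √(1.3198349 × 10^6) = 1149.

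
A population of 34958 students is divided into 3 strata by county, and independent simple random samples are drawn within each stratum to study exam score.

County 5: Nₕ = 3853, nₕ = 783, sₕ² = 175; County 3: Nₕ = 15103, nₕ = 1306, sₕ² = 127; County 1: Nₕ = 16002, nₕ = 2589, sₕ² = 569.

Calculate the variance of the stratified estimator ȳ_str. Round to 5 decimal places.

Var(ȳ_str) = Σₕ Wₕ²(1 − fₕ)sₕ²/nₕ with Wₕ = Nₕ/N, N = 34958.
County 5: Wₕ = 0.11021798; term = 0.11021798²·(1 − 0.20321827)·175/783 = 0.0021633188.
County 3: Wₕ = 0.43203272; term = 0.43203272²·(1 − 0.08647289)·127/1306 = 0.016581174.
County 1: Wₕ = 0.45774930; term = 0.45774930²·(1 − 0.16179228)·569/2589 = 0.038599995.
Sum = 0.057344488.

0.05734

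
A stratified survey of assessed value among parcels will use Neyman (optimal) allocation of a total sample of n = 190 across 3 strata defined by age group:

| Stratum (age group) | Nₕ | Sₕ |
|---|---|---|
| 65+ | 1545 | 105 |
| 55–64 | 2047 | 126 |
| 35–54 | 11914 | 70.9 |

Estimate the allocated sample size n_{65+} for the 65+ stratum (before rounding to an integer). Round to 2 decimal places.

24.37

Neyman allocation: nₕ = n·NₕSₕ / Σⱼ NⱼSⱼ.
Σ NⱼSⱼ = 1545·105 + 2047·126 + 11914·70.9 = 1.2648496 × 10^6.
n_{65+} = 190·1545·105 / (1.2648496 × 10^6) = 24.37.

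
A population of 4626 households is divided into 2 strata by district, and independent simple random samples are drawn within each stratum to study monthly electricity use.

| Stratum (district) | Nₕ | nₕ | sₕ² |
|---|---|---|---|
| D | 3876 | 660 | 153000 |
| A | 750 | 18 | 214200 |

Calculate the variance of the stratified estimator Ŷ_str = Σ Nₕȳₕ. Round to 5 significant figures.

9.4228 × 10^9

Var(Ŷ_str) = Σₕ Nₕ²(1 − fₕ)sₕ²/nₕ.
D: 3876²·(1 − 660/3876)·153000/660 = 2.8896637 × 10^9.
A: 750²·(1 − 18/750)·214200/18 = 6.5331 × 10^9.
Sum = 9.4227637 × 10^9.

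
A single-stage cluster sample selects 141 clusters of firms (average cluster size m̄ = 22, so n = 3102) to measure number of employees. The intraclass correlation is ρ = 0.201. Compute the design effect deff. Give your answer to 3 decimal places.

deff = 1 + (22 − 1)·0.201 = 1 + 4.221 = 5.221.

5.221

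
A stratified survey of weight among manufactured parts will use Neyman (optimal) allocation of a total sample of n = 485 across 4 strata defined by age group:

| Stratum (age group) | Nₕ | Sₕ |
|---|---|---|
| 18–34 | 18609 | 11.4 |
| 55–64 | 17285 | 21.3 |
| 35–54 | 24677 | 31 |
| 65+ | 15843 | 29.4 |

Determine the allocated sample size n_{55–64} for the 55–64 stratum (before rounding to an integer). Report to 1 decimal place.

98.6

Neyman allocation: nₕ = n·NₕSₕ / Σⱼ NⱼSⱼ.
Σ NⱼSⱼ = 18609·11.4 + 17285·21.3 + 24677·31 + 15843·29.4 = 1.8110843 × 10^6.
n_{55–64} = 485·17285·21.3 / (1.8110843 × 10^6) = 98.6.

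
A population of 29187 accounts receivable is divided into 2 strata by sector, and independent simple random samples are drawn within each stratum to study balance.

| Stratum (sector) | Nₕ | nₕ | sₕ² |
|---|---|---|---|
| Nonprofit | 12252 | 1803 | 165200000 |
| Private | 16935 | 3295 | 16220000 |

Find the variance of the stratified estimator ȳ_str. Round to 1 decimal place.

15104.3

Var(ȳ_str) = Σₕ Wₕ²(1 − fₕ)sₕ²/nₕ with Wₕ = Nₕ/N, N = 29187.
Nonprofit: Wₕ = 0.41977593; term = 0.41977593²·(1 − 0.14715965)·165200000/1803 = 13769.467.
Private: Wₕ = 0.58022407; term = 0.58022407²·(1 − 0.19456746)·16220000/3295 = 1334.7997.
Sum = 15104.267.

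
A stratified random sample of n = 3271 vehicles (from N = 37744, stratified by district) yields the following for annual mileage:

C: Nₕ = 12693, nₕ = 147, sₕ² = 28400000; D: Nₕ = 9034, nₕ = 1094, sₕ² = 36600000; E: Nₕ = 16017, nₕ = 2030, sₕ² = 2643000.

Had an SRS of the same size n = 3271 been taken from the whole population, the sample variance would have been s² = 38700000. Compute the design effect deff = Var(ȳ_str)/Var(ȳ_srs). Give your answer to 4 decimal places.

Var(ȳ_str) = Σ Wₕ²(1−fₕ)sₕ²/nₕ with Wₕ = Nₕ/37744:
  C: (12693/37744)²·(1−147/12693)·28400000/147 = 21596.07
  D: (9034/37744)²·(1−1094/9034)·36600000/1094 = 1684.4903
  E: (16017/37744)²·(1−2030/16017)·2643000/2030 = 204.74393
  → Var(ȳ_str) = 23485.304.
Var(ȳ_srs) = (1 − 3271/37744)·38700000/3271 = 10805.916.
deff = 23485.304 / 10805.916 = 2.1734.

2.1734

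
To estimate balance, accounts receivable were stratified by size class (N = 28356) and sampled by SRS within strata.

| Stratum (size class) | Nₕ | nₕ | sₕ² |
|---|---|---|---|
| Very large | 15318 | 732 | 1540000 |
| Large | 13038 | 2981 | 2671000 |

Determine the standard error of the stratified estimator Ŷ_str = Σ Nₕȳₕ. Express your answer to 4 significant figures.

766500

Var(Ŷ_str) = Σₕ Nₕ²(1 − fₕ)sₕ²/nₕ.
Very large: 15318²·(1 − 732/15318)·1540000/732 = 4.7005417 × 10^11.
Large: 13038²·(1 − 2981/13038)·2671000/2981 = 1.1748741 × 10^11.
Sum = 5.8754158 × 10^11.
SE = √(5.8754158 × 10^11) = 766500.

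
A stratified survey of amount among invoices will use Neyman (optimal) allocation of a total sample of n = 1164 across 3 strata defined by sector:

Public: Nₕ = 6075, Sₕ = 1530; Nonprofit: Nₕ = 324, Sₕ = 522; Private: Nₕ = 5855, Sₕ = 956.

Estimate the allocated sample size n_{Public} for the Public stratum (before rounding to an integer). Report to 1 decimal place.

Neyman allocation: nₕ = n·NₕSₕ / Σⱼ NⱼSⱼ.
Σ NⱼSⱼ = 6075·1530 + 324·522 + 5855·956 = 1.5061258 × 10^7.
n_{Public} = 1164·6075·1530 / (1.5061258 × 10^7) = 718.3.

718.3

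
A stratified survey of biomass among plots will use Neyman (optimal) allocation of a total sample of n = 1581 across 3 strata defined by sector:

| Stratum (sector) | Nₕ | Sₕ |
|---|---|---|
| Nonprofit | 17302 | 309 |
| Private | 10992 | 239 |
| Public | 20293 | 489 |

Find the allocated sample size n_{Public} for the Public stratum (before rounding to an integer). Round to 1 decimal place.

Neyman allocation: nₕ = n·NₕSₕ / Σⱼ NⱼSⱼ.
Σ NⱼSⱼ = 17302·309 + 10992·239 + 20293·489 = 1.7896683 × 10^7.
n_{Public} = 1581·20293·489 / (1.7896683 × 10^7) = 876.6.

876.6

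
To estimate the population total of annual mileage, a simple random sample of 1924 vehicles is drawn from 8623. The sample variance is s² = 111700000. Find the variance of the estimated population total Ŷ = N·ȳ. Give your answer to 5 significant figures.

Var(Ŷ) = N²·Var(ȳ) = N²·(1 − n/N)·s²/n.
f = 1924/8623 = 0.22312420; Var(ȳ) = 0.77687580·111700000/1924 = 45102.405.
Var(Ŷ) = 8623² · 45102.405 = 3.3536402 × 10^12.

3.3536 × 10^12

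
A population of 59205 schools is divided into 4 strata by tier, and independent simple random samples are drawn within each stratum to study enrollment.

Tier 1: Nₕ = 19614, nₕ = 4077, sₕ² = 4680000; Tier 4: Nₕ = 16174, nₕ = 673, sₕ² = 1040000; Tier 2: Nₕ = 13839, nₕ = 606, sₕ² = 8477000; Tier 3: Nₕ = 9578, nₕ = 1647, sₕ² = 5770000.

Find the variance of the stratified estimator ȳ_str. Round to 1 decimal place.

Var(ȳ_str) = Σₕ Wₕ²(1 − fₕ)sₕ²/nₕ with Wₕ = Nₕ/N, N = 59205.
Tier 1: Wₕ = 0.33128959; term = 0.33128959²·(1 − 0.20786173)·4680000/4077 = 99.79797.
Tier 4: Wₕ = 0.27318639; term = 0.27318639²·(1 − 0.04160999)·1040000/673 = 110.52962.
Tier 2: Wₕ = 0.23374715; term = 0.23374715²·(1 − 0.04378929)·8477000/606 = 730.82906.
Tier 3: Wₕ = 0.16177688; term = 0.16177688²·(1 − 0.17195657)·5770000/1647 = 75.922102.
Sum = 1017.0788.

1017.1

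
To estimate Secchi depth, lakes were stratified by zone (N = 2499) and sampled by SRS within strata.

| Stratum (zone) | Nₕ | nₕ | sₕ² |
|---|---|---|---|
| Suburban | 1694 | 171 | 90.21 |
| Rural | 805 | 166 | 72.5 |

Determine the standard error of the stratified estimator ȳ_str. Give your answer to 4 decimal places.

Var(ȳ_str) = Σₕ Wₕ²(1 − fₕ)sₕ²/nₕ with Wₕ = Nₕ/N, N = 2499.
Suburban: Wₕ = 0.67787115; term = 0.67787115²·(1 − 0.10094451)·90.21/171 = 0.21794122.
Rural: Wₕ = 0.32212885; term = 0.32212885²·(1 − 0.20621118)·72.5/166 = 0.035974449.
Sum = 0.25391567.
SE = √(0.25391567) = 0.5039.

0.5039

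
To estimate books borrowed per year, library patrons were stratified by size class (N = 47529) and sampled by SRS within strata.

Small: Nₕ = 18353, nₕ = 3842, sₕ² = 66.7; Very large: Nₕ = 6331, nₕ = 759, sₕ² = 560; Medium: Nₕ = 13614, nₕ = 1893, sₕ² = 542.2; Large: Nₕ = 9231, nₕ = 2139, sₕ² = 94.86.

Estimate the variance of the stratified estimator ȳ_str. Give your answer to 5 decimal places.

Var(ȳ_str) = Σₕ Wₕ²(1 − fₕ)sₕ²/nₕ with Wₕ = Nₕ/N, N = 47529.
Small: Wₕ = 0.38614320; term = 0.38614320²·(1 − 0.20933907)·66.7/3842 = 0.0020467063.
Very large: Wₕ = 0.13320289; term = 0.13320289²·(1 − 0.11988627)·560/759 = 0.011521587.
Medium: Wₕ = 0.28643565; term = 0.28643565²·(1 − 0.13904804)·542.2/1893 = 0.020232146.
Large: Wₕ = 0.19421827; term = 0.19421827²·(1 − 0.23171921)·94.86/2139 = 0.0012852052.
Sum = 0.035085645.

0.03509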